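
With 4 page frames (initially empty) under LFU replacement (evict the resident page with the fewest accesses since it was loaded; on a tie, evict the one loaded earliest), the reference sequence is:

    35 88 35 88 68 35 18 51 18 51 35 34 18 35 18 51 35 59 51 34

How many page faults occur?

8

35 → miss, frames {35}
88 → miss, frames {35,88}
35 → hit
88 → hit
68 → miss, frames {35,88,68}
35 → hit
18 → miss, frames {35,88,68,18}
51 → miss, evict 68, frames {35,88,18,51}
18 → hit
51 → hit
35 → hit
34 → miss, evict 88, frames {35,18,51,34}
18 → hit
35 → hit
18 → hit
51 → hit
35 → hit
59 → miss, evict 34, frames {35,18,51,59}
51 → hit
34 → miss, evict 59, frames {35,18,51,34}
Page faults: 8.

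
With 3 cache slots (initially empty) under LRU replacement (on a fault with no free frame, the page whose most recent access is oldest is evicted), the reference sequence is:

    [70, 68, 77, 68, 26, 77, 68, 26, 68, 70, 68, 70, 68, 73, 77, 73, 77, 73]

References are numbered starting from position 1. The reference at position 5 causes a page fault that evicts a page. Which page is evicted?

70

pos 1: 70: miss, frames (70)
pos 2: 68: miss, frames (70 68)
pos 3: 77: miss, frames (70 68 77)
pos 4: 68: hit
pos 5: 26: miss, evict 70, frames (77 68 26)
At position 5, page 70 is evicted.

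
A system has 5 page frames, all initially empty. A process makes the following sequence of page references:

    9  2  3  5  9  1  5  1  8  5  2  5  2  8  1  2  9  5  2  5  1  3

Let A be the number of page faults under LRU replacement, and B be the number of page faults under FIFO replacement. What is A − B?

Under LRU: F F F F . F . . F . F . . . . . . . . . . F → 8 faults.
Under FIFO: F F F F . F . . F . . . . . . . F . F . . F → 9 faults.
A − B = 8 − 9 = -1.

-1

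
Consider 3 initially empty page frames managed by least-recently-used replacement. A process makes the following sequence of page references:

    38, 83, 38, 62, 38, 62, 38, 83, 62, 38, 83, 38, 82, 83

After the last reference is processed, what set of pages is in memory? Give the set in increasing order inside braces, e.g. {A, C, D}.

{38, 82, 83}

38 → fault, frames (38)
83 → fault, frames (38 83)
38 → hit
62 → fault, frames (83 38 62)
38 → hit
62 → hit
38 → hit
83 → hit
62 → hit
38 → hit
83 → hit
38 → hit
82 → fault, evict 62, frames (83 38 82)
83 → hit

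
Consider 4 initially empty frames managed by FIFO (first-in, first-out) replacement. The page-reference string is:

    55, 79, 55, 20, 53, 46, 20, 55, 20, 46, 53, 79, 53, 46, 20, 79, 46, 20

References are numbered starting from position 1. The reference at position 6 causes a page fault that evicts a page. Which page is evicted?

55

pos 1: 55 → miss, frames (55)
pos 2: 79 → miss, frames (55 79)
pos 3: 55 → hit
pos 4: 20 → miss, frames (55 79 20)
pos 5: 53 → miss, frames (55 79 20 53)
pos 6: 46 → miss, evict 55, frames (79 20 53 46)
At position 6, page 55 is evicted.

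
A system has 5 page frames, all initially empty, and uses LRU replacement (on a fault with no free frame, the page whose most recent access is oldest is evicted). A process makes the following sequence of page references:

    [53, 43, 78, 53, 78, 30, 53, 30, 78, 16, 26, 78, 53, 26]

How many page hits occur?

8

53 -> miss, frames [53]
43 -> miss, frames [53, 43]
78 -> miss, frames [53, 43, 78]
53 -> hit
78 -> hit
30 -> miss, frames [43, 53, 78, 30]
53 -> hit
30 -> hit
78 -> hit
16 -> miss, frames [43, 53, 30, 78, 16]
26 -> miss, evict 43, frames [53, 30, 78, 16, 26]
78 -> hit
53 -> hit
26 -> hit
Hits: 8.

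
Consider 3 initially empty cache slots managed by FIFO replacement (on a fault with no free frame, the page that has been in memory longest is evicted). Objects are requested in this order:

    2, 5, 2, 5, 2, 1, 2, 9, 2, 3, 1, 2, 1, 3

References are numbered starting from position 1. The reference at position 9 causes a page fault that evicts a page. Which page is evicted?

pos 1: 2 -> miss, frames (2)
pos 2: 5 -> miss, frames (2 5)
pos 3: 2 -> hit
pos 4: 5 -> hit
pos 5: 2 -> hit
pos 6: 1 -> miss, frames (2 5 1)
pos 7: 2 -> hit
pos 8: 9 -> miss, evict 2, frames (5 1 9)
pos 9: 2 -> miss, evict 5, frames (1 9 2)
At position 9, page 5 is evicted.

5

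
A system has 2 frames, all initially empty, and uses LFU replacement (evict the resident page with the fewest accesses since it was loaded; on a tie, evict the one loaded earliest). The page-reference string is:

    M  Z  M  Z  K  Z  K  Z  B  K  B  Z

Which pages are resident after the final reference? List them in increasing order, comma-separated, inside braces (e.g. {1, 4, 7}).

{B, Z}

M -> fault, frames {M}
Z -> fault, frames {M,Z}
M -> hit
Z -> hit
K -> fault, evict M, frames {Z,K}
Z -> hit
K -> hit
Z -> hit
B -> fault, evict K, frames {Z,B}
K -> fault, evict B, frames {Z,K}
B -> fault, evict K, frames {Z,B}
Z -> hit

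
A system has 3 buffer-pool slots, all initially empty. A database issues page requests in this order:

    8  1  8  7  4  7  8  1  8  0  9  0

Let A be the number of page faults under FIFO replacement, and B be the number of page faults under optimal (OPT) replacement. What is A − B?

1

Under FIFO: F F . F F . F F . F F . → 8 faults.
Under OPT: F F . F F . . F . F F . → 7 faults.
A − B = 8 − 7 = 1.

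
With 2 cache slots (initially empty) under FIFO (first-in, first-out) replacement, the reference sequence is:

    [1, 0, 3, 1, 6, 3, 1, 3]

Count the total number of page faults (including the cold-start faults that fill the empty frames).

7

1 → fault, frames (1)
0 → fault, frames (1 0)
3 → fault, evict 1, frames (0 3)
1 → fault, evict 0, frames (3 1)
6 → fault, evict 3, frames (1 6)
3 → fault, evict 1, frames (6 3)
1 → fault, evict 6, frames (3 1)
3 → hit
Page faults: 7.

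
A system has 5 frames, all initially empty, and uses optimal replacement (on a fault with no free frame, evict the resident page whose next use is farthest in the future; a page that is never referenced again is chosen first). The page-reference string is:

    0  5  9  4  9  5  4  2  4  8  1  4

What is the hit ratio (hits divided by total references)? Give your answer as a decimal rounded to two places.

0.42

0 -> miss, frames [0]
5 -> miss, frames [0, 5]
9 -> miss, frames [0, 5, 9]
4 -> miss, frames [0, 5, 9, 4]
9 -> hit
5 -> hit
4 -> hit
2 -> miss, frames [0, 5, 9, 4, 2]
4 -> hit
8 -> miss, evict 2, frames [0, 5, 9, 4, 8]
1 -> miss, evict 8, frames [0, 5, 9, 4, 1]
4 -> hit
Hits: 5 of 12 references → 5/12 = 0.4167.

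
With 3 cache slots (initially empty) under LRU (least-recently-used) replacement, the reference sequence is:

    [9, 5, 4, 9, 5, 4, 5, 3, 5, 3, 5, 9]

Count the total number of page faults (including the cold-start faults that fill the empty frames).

9: fault, frames (9)
5: fault, frames (9 5)
4: fault, frames (9 5 4)
9: hit
5: hit
4: hit
5: hit
3: fault, evict 9, frames (4 5 3)
5: hit
3: hit
5: hit
9: fault, evict 4, frames (3 5 9)
Page faults: 5.

5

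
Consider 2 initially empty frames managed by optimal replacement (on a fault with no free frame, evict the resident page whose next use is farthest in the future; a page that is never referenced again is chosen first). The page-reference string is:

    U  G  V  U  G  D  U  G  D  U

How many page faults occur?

U -> miss, frames {U}
G -> miss, frames {U,G}
V -> miss, evict G, frames {U,V}
U -> hit
G -> miss, evict V, frames {U,G}
D -> miss, evict G, frames {U,D}
U -> hit
G -> miss, evict U, frames {D,G}
D -> hit
U -> miss, evict G, frames {D,U}
Page faults: 7.

7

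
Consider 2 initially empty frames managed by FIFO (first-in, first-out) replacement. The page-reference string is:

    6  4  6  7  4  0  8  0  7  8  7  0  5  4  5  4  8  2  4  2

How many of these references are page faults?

12

6: miss, frames [6]
4: miss, frames [6, 4]
6: hit
7: miss, evict 6, frames [4, 7]
4: hit
0: miss, evict 4, frames [7, 0]
8: miss, evict 7, frames [0, 8]
0: hit
7: miss, evict 0, frames [8, 7]
8: hit
7: hit
0: miss, evict 8, frames [7, 0]
5: miss, evict 7, frames [0, 5]
4: miss, evict 0, frames [5, 4]
5: hit
4: hit
8: miss, evict 5, frames [4, 8]
2: miss, evict 4, frames [8, 2]
4: miss, evict 8, frames [2, 4]
2: hit
Page faults: 12.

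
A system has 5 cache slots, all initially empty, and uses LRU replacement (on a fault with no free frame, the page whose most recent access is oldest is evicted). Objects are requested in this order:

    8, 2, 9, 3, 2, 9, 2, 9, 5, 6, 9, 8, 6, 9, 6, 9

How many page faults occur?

8: miss, frames (8)
2: miss, frames (8 2)
9: miss, frames (8 2 9)
3: miss, frames (8 2 9 3)
2: hit
9: hit
2: hit
9: hit
5: miss, frames (8 3 2 9 5)
6: miss, evict 8, frames (3 2 9 5 6)
9: hit
8: miss, evict 3, frames (2 5 6 9 8)
6: hit
9: hit
6: hit
9: hit
Page faults: 7.

7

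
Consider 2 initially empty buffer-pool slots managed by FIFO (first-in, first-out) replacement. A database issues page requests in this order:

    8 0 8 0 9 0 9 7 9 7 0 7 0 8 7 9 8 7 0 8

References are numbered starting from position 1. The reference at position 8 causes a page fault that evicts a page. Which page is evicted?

0

pos 1: 8 -> miss, frames [8]
pos 2: 0 -> miss, frames [8, 0]
pos 3: 8 -> hit
pos 4: 0 -> hit
pos 5: 9 -> miss, evict 8, frames [0, 9]
pos 6: 0 -> hit
pos 7: 9 -> hit
pos 8: 7 -> miss, evict 0, frames [9, 7]
At position 8, page 0 is evicted.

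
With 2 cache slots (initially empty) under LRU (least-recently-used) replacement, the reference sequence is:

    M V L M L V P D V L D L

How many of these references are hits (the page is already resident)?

M → miss, frames [M]
V → miss, frames [M, V]
L → miss, evict M, frames [V, L]
M → miss, evict V, frames [L, M]
L → hit
V → miss, evict M, frames [L, V]
P → miss, evict L, frames [V, P]
D → miss, evict V, frames [P, D]
V → miss, evict P, frames [D, V]
L → miss, evict D, frames [V, L]
D → miss, evict V, frames [L, D]
L → hit
Hits: 2.

2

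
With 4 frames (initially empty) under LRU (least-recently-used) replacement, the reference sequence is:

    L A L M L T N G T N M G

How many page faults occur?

7

L → fault, frames [L]
A → fault, frames [L, A]
L → hit
M → fault, frames [A, L, M]
L → hit
T → fault, frames [A, M, L, T]
N → fault, evict A, frames [M, L, T, N]
G → fault, evict M, frames [L, T, N, G]
T → hit
N → hit
M → fault, evict L, frames [G, T, N, M]
G → hit
Page faults: 7.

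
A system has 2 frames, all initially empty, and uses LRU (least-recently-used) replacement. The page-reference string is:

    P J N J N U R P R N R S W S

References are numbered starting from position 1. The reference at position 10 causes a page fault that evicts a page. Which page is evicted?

P

pos 1: P -> fault, frames [P]
pos 2: J -> fault, frames [P, J]
pos 3: N -> fault, evict P, frames [J, N]
pos 4: J -> hit
pos 5: N -> hit
pos 6: U -> fault, evict J, frames [N, U]
pos 7: R -> fault, evict N, frames [U, R]
pos 8: P -> fault, evict U, frames [R, P]
pos 9: R -> hit
pos 10: N -> fault, evict P, frames [R, N]
At position 10, page P is evicted.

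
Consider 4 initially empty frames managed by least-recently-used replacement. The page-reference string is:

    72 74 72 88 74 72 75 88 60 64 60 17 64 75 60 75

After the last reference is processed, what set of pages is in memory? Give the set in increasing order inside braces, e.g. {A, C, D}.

{17, 60, 64, 75}

72 -> miss, frames [72]
74 -> miss, frames [72, 74]
72 -> hit
88 -> miss, frames [74, 72, 88]
74 -> hit
72 -> hit
75 -> miss, frames [88, 74, 72, 75]
88 -> hit
60 -> miss, evict 74, frames [72, 75, 88, 60]
64 -> miss, evict 72, frames [75, 88, 60, 64]
60 -> hit
17 -> miss, evict 75, frames [88, 64, 60, 17]
64 -> hit
75 -> miss, evict 88, frames [60, 17, 64, 75]
60 -> hit
75 -> hit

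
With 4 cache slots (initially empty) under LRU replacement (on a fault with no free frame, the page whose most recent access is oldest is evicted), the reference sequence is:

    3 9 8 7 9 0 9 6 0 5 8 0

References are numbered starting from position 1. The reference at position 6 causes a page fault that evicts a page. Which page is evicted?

pos 1: 3 → miss, frames {3}
pos 2: 9 → miss, frames {3,9}
pos 3: 8 → miss, frames {3,9,8}
pos 4: 7 → miss, frames {3,9,8,7}
pos 5: 9 → hit
pos 6: 0 → miss, evict 3, frames {8,7,9,0}
At position 6, page 3 is evicted.

3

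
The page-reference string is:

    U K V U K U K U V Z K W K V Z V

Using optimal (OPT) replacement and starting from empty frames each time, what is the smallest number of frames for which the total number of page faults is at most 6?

f=1: 16 faults
f=2: 9 faults
f=3: 6 faults
f=4: 5 faults
f=5: 5 faults
Smallest f with faults ≤ 6 is 3.

3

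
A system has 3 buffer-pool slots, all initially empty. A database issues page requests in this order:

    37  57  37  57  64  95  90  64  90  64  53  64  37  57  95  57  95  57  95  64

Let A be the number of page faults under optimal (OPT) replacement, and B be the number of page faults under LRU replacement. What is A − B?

Under OPT: F F . . F F F . . . F . . F F . . . . . → 8 faults.
Under LRU: F F . . F F F . . . F . F F F . . . . F → 10 faults.
A − B = 8 − 10 = -2.

-2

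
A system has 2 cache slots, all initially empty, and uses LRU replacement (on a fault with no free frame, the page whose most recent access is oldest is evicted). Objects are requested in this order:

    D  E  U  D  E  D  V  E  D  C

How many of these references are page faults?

D: miss, frames {D}
E: miss, frames {D,E}
U: miss, evict D, frames {E,U}
D: miss, evict E, frames {U,D}
E: miss, evict U, frames {D,E}
D: hit
V: miss, evict E, frames {D,V}
E: miss, evict D, frames {V,E}
D: miss, evict V, frames {E,D}
C: miss, evict E, frames {D,C}
Page faults: 9.

9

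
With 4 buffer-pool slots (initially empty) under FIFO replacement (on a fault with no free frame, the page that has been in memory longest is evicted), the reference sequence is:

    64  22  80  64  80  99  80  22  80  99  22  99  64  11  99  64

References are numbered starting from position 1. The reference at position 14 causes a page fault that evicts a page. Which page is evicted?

pos 1: 64: miss, frames {64}
pos 2: 22: miss, frames {64,22}
pos 3: 80: miss, frames {64,22,80}
pos 4: 64: hit
pos 5: 80: hit
pos 6: 99: miss, frames {64,22,80,99}
pos 7: 80: hit
pos 8: 22: hit
pos 9: 80: hit
pos 10: 99: hit
pos 11: 22: hit
pos 12: 99: hit
pos 13: 64: hit
pos 14: 11: miss, evict 64, frames {22,80,99,11}
At position 14, page 64 is evicted.

64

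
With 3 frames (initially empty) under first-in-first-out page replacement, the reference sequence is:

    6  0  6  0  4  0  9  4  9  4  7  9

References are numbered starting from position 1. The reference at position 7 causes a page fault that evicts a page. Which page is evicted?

pos 1: 6 -> fault, frames {6}
pos 2: 0 -> fault, frames {6,0}
pos 3: 6 -> hit
pos 4: 0 -> hit
pos 5: 4 -> fault, frames {6,0,4}
pos 6: 0 -> hit
pos 7: 9 -> fault, evict 6, frames {0,4,9}
At position 7, page 6 is evicted.

6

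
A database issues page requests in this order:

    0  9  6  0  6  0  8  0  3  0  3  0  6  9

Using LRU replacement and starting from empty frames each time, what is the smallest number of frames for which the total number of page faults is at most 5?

f=1: 14 faults
f=2: 8 faults
f=3: 7 faults
f=4: 6 faults
f=5: 5 faults
Smallest f with faults ≤ 5 is 5.

5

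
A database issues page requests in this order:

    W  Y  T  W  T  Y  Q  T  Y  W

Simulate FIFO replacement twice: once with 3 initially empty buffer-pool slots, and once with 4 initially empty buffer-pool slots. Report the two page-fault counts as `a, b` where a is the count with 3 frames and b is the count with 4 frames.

3 frames: F F F . . . F . . F → 5 faults.
4 frames: F F F . . . F . . . → 4 faults.
4 < 5: adding a frame reduced faults, as is typical.

5, 4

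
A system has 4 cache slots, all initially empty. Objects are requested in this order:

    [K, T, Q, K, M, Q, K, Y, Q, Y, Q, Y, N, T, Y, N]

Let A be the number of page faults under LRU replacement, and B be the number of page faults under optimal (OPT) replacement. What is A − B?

1

Under LRU: F F F . F . . F . . . . F F . . → 7 faults.
Under OPT: F F F . F . . F . . . . F . . . → 6 faults.
A − B = 7 − 6 = 1.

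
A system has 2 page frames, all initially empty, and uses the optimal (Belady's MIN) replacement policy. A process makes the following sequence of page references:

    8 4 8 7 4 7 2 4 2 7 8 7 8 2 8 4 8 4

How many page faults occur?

8: miss, frames {8}
4: miss, frames {8,4}
8: hit
7: miss, evict 8, frames {4,7}
4: hit
7: hit
2: miss, evict 7, frames {4,2}
4: hit
2: hit
7: miss, evict 4, frames {2,7}
8: miss, evict 2, frames {7,8}
7: hit
8: hit
2: miss, evict 7, frames {8,2}
8: hit
4: miss, evict 2, frames {8,4}
8: hit
4: hit
Page faults: 8.

8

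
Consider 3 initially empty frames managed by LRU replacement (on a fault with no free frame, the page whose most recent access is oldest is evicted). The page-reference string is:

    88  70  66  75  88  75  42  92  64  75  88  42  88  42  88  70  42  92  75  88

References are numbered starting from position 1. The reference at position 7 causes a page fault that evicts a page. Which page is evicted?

66

pos 1: 88: fault, frames (88)
pos 2: 70: fault, frames (88 70)
pos 3: 66: fault, frames (88 70 66)
pos 4: 75: fault, evict 88, frames (70 66 75)
pos 5: 88: fault, evict 70, frames (66 75 88)
pos 6: 75: hit
pos 7: 42: fault, evict 66, frames (88 75 42)
At position 7, page 66 is evicted.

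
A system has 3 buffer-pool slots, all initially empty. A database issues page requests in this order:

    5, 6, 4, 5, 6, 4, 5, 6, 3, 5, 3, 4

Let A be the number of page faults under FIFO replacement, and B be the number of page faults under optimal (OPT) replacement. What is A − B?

1

Under FIFO: F F F . . . . . F F . . → 5 faults.
Under OPT: F F F . . . . . F . . . → 4 faults.
A − B = 5 − 4 = 1.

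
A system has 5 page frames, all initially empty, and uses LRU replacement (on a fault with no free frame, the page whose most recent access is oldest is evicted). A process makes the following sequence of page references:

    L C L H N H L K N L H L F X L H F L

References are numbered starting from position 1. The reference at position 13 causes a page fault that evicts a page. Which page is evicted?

C

pos 1: L → miss, frames (L)
pos 2: C → miss, frames (L C)
pos 3: L → hit
pos 4: H → miss, frames (C L H)
pos 5: N → miss, frames (C L H N)
pos 6: H → hit
pos 7: L → hit
pos 8: K → miss, frames (C N H L K)
pos 9: N → hit
pos 10: L → hit
pos 11: H → hit
pos 12: L → hit
pos 13: F → miss, evict C, frames (K N H L F)
At position 13, page C is evicted.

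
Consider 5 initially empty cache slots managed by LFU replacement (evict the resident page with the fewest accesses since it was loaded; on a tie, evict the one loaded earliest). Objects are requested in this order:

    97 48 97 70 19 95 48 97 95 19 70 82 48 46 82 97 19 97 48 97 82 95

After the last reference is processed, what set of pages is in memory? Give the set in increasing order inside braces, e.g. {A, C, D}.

97: fault, frames [97]
48: fault, frames [97, 48]
97: hit
70: fault, frames [97, 48, 70]
19: fault, frames [97, 48, 70, 19]
95: fault, frames [97, 48, 70, 19, 95]
48: hit
97: hit
95: hit
19: hit
70: hit
82: fault, evict 48, frames [97, 70, 19, 95, 82]
48: fault, evict 82, frames [97, 70, 19, 95, 48]
46: fault, evict 48, frames [97, 70, 19, 95, 46]
82: fault, evict 46, frames [97, 70, 19, 95, 82]
97: hit
19: hit
97: hit
48: fault, evict 82, frames [97, 70, 19, 95, 48]
97: hit
82: fault, evict 48, frames [97, 70, 19, 95, 82]
95: hit

{19, 70, 82, 95, 97}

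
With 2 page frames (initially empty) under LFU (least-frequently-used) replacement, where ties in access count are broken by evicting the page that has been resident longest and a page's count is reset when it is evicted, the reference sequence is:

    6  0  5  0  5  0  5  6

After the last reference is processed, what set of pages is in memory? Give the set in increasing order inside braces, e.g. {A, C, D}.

6 -> miss, frames [6]
0 -> miss, frames [6, 0]
5 -> miss, evict 6, frames [0, 5]
0 -> hit
5 -> hit
0 -> hit
5 -> hit
6 -> miss, evict 0, frames [5, 6]

{5, 6}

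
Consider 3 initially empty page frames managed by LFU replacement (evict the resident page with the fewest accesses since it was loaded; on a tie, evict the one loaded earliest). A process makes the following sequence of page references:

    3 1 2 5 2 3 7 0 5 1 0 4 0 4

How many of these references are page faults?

11

3: miss, frames [3]
1: miss, frames [3, 1]
2: miss, frames [3, 1, 2]
5: miss, evict 3, frames [1, 2, 5]
2: hit
3: miss, evict 1, frames [2, 5, 3]
7: miss, evict 5, frames [2, 3, 7]
0: miss, evict 3, frames [2, 7, 0]
5: miss, evict 7, frames [2, 0, 5]
1: miss, evict 0, frames [2, 5, 1]
0: miss, evict 5, frames [2, 1, 0]
4: miss, evict 1, frames [2, 0, 4]
0: hit
4: hit
Page faults: 11.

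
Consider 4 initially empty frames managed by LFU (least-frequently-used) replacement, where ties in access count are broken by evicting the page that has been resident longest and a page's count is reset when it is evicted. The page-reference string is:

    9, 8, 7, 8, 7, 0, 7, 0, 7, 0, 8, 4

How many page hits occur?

9 -> miss, frames {9}
8 -> miss, frames {9,8}
7 -> miss, frames {9,8,7}
8 -> hit
7 -> hit
0 -> miss, frames {9,8,7,0}
7 -> hit
0 -> hit
7 -> hit
0 -> hit
8 -> hit
4 -> miss, evict 9, frames {8,7,0,4}
Hits: 7.

7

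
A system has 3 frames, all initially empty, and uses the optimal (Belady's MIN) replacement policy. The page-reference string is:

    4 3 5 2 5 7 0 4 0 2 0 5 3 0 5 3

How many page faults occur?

4: miss, frames {4}
3: miss, frames {4,3}
5: miss, frames {4,3,5}
2: miss, evict 3, frames {4,5,2}
5: hit
7: miss, evict 5, frames {4,2,7}
0: miss, evict 7, frames {4,2,0}
4: hit
0: hit
2: hit
0: hit
5: miss, evict 2, frames {4,0,5}
3: miss, evict 4, frames {0,5,3}
0: hit
5: hit
3: hit
Page faults: 8.

8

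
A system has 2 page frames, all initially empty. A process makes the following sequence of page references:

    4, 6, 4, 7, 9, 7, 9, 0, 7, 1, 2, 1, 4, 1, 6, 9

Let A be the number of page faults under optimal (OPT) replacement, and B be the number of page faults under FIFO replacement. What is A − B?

-2

Under OPT: F F . F F . . F . F F . F . F F → 10 faults.
Under FIFO: F F . F F . . F F F F . F F F F → 12 faults.
A − B = 10 − 12 = -2.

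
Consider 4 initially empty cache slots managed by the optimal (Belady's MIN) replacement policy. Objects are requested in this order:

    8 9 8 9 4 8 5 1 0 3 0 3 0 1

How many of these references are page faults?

8 -> miss, frames (8)
9 -> miss, frames (8 9)
8 -> hit
9 -> hit
4 -> miss, frames (8 9 4)
8 -> hit
5 -> miss, frames (8 9 4 5)
1 -> miss, evict 5, frames (8 9 4 1)
0 -> miss, evict 4, frames (8 9 1 0)
3 -> miss, evict 9, frames (8 1 0 3)
0 -> hit
3 -> hit
0 -> hit
1 -> hit
Page faults: 7.

7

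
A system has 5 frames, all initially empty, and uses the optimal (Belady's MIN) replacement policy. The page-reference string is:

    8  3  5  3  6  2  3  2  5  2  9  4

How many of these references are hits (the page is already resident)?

5

8 -> fault, frames {8}
3 -> fault, frames {8,3}
5 -> fault, frames {8,3,5}
3 -> hit
6 -> fault, frames {8,3,5,6}
2 -> fault, frames {8,3,5,6,2}
3 -> hit
2 -> hit
5 -> hit
2 -> hit
9 -> fault, evict 2, frames {8,3,5,6,9}
4 -> fault, evict 9, frames {8,3,5,6,4}
Hits: 5.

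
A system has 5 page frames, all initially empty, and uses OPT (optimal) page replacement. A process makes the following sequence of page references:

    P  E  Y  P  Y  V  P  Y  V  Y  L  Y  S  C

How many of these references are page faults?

P: fault, frames {P}
E: fault, frames {P,E}
Y: fault, frames {P,E,Y}
P: hit
Y: hit
V: fault, frames {P,E,Y,V}
P: hit
Y: hit
V: hit
Y: hit
L: fault, frames {P,E,Y,V,L}
Y: hit
S: fault, evict L, frames {P,E,Y,V,S}
C: fault, evict S, frames {P,E,Y,V,C}
Page faults: 7.

7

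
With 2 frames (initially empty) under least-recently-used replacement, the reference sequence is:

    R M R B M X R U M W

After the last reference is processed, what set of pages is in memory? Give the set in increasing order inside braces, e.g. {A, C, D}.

{M, W}

R: miss, frames [R]
M: miss, frames [R, M]
R: hit
B: miss, evict M, frames [R, B]
M: miss, evict R, frames [B, M]
X: miss, evict B, frames [M, X]
R: miss, evict M, frames [X, R]
U: miss, evict X, frames [R, U]
M: miss, evict R, frames [U, M]
W: miss, evict U, frames [M, W]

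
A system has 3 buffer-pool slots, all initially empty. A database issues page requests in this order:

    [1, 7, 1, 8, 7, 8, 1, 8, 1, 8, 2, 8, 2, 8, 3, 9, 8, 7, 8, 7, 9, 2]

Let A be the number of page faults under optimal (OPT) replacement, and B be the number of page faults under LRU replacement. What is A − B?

-1

Under OPT: F F . F . . . . . . F . . . F F . . . . . F → 7 faults.
Under LRU: F F . F . . . . . . F . . . F F . F . . . F → 8 faults.
A − B = 7 − 8 = -1.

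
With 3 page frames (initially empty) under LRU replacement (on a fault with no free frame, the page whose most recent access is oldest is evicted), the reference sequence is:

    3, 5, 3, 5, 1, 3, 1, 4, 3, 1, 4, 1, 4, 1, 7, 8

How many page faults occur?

6

3 -> fault, frames {3}
5 -> fault, frames {3,5}
3 -> hit
5 -> hit
1 -> fault, frames {3,5,1}
3 -> hit
1 -> hit
4 -> fault, evict 5, frames {3,1,4}
3 -> hit
1 -> hit
4 -> hit
1 -> hit
4 -> hit
1 -> hit
7 -> fault, evict 3, frames {4,1,7}
8 -> fault, evict 4, frames {1,7,8}
Page faults: 6.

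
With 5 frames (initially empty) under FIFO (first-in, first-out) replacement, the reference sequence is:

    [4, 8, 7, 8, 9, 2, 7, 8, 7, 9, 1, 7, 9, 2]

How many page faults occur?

6

4 → miss, frames {4}
8 → miss, frames {4,8}
7 → miss, frames {4,8,7}
8 → hit
9 → miss, frames {4,8,7,9}
2 → miss, frames {4,8,7,9,2}
7 → hit
8 → hit
7 → hit
9 → hit
1 → miss, evict 4, frames {8,7,9,2,1}
7 → hit
9 → hit
2 → hit
Page faults: 6.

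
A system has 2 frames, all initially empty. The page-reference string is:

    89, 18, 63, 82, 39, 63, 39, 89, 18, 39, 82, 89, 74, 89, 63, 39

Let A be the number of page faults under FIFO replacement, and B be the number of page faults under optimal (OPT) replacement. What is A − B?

2

Under FIFO: F F F F F F . F F F F F F . F F → 14 faults.
Under OPT: F F F F F . . F F . F F F . F F → 12 faults.
A − B = 14 − 12 = 2.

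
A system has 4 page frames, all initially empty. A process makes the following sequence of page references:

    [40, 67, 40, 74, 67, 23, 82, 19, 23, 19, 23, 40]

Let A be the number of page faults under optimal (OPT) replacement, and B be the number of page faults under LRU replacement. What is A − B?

-1

Under OPT: F F . F . F F F . . . . → 6 faults.
Under LRU: F F . F . F F F . . . F → 7 faults.
A − B = 6 − 7 = -1.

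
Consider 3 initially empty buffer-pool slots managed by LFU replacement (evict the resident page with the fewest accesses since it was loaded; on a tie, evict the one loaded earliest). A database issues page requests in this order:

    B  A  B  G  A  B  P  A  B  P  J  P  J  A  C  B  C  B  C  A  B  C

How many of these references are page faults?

8

B → miss, frames {B}
A → miss, frames {B,A}
B → hit
G → miss, frames {B,A,G}
A → hit
B → hit
P → miss, evict G, frames {B,A,P}
A → hit
B → hit
P → hit
J → miss, evict P, frames {B,A,J}
P → miss, evict J, frames {B,A,P}
J → miss, evict P, frames {B,A,J}
A → hit
C → miss, evict J, frames {B,A,C}
B → hit
C → hit
B → hit
C → hit
A → hit
B → hit
C → hit
Page faults: 8.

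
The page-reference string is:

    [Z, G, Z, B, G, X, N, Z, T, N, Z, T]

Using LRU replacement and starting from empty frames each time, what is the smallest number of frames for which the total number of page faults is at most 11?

2

f=1: 12 faults
f=2: 11 faults
f=3: 7 faults
f=4: 7 faults
f=5: 6 faults
f=6: 6 faults
Smallest f with faults ≤ 11 is 2.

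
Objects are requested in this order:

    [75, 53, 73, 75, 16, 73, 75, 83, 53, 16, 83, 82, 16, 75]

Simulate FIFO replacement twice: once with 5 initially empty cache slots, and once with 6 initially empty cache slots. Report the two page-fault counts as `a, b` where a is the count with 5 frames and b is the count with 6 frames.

7, 6

5 frames: F F F . F . . F . . . F . F → 7 faults.
6 frames: F F F . F . . F . . . F . . → 6 faults.
6 < 7: adding a frame reduced faults, as is typical.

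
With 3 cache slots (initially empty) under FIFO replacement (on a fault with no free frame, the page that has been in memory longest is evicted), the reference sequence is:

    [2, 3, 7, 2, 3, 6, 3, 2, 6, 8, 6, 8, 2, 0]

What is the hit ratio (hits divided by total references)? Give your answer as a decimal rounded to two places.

2 -> miss, frames [2]
3 -> miss, frames [2, 3]
7 -> miss, frames [2, 3, 7]
2 -> hit
3 -> hit
6 -> miss, evict 2, frames [3, 7, 6]
3 -> hit
2 -> miss, evict 3, frames [7, 6, 2]
6 -> hit
8 -> miss, evict 7, frames [6, 2, 8]
6 -> hit
8 -> hit
2 -> hit
0 -> miss, evict 6, frames [2, 8, 0]
Hits: 7 of 14 references → 7/14 = 0.5000.

0.50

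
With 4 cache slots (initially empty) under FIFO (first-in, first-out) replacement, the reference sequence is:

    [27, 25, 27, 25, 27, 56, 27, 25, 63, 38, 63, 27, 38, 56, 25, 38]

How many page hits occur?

27 → fault, frames (27)
25 → fault, frames (27 25)
27 → hit
25 → hit
27 → hit
56 → fault, frames (27 25 56)
27 → hit
25 → hit
63 → fault, frames (27 25 56 63)
38 → fault, evict 27, frames (25 56 63 38)
63 → hit
27 → fault, evict 25, frames (56 63 38 27)
38 → hit
56 → hit
25 → fault, evict 56, frames (63 38 27 25)
38 → hit
Hits: 9.

9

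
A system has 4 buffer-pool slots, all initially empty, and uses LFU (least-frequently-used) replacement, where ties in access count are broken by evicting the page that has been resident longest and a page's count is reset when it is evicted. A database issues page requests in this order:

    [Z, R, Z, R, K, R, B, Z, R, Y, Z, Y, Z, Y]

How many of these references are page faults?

Z -> fault, frames (Z)
R -> fault, frames (Z R)
Z -> hit
R -> hit
K -> fault, frames (Z R K)
R -> hit
B -> fault, frames (Z R K B)
Z -> hit
R -> hit
Y -> fault, evict K, frames (Z R B Y)
Z -> hit
Y -> hit
Z -> hit
Y -> hit
Page faults: 5.

5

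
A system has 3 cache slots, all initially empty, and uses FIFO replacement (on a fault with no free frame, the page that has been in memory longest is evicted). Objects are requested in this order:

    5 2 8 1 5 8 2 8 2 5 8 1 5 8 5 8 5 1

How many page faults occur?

5 -> miss, frames (5)
2 -> miss, frames (5 2)
8 -> miss, frames (5 2 8)
1 -> miss, evict 5, frames (2 8 1)
5 -> miss, evict 2, frames (8 1 5)
8 -> hit
2 -> miss, evict 8, frames (1 5 2)
8 -> miss, evict 1, frames (5 2 8)
2 -> hit
5 -> hit
8 -> hit
1 -> miss, evict 5, frames (2 8 1)
5 -> miss, evict 2, frames (8 1 5)
8 -> hit
5 -> hit
8 -> hit
5 -> hit
1 -> hit
Page faults: 9.

9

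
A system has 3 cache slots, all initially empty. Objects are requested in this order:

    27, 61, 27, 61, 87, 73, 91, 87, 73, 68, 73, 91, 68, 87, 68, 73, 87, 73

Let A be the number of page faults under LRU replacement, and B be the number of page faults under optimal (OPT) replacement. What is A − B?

Under LRU: F F . . F F F . . F . F . F . F . . → 9 faults.
Under OPT: F F . . F F F . . F . . . F . . . . → 7 faults.
A − B = 9 − 7 = 2.

2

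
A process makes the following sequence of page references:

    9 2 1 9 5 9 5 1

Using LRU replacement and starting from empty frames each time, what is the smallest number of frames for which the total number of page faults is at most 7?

f=1: 8 faults
f=2: 6 faults
f=3: 4 faults
f=4: 4 faults
Smallest f with faults ≤ 7 is 2.

2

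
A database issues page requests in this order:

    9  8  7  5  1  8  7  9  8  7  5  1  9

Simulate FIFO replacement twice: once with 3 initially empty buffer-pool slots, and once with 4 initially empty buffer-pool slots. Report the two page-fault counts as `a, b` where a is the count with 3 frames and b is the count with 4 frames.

10, 11

3 frames: F F F F F F F F . . F F . → 10 faults.
4 frames: F F F F F . . F F F F F F → 11 faults.
11 > 10: adding a frame increased faults — Belady's anomaly.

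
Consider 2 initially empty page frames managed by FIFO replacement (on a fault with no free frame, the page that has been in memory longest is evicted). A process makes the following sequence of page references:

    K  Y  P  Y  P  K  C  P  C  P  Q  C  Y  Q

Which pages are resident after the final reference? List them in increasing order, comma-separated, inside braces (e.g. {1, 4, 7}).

{Q, Y}

K -> fault, frames (K)
Y -> fault, frames (K Y)
P -> fault, evict K, frames (Y P)
Y -> hit
P -> hit
K -> fault, evict Y, frames (P K)
C -> fault, evict P, frames (K C)
P -> fault, evict K, frames (C P)
C -> hit
P -> hit
Q -> fault, evict C, frames (P Q)
C -> fault, evict P, frames (Q C)
Y -> fault, evict Q, frames (C Y)
Q -> fault, evict C, frames (Y Q)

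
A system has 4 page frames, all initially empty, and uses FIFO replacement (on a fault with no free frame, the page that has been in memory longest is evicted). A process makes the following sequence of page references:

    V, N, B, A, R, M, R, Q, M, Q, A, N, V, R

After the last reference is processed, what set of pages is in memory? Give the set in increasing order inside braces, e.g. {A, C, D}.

V → miss, frames {V}
N → miss, frames {V,N}
B → miss, frames {V,N,B}
A → miss, frames {V,N,B,A}
R → miss, evict V, frames {N,B,A,R}
M → miss, evict N, frames {B,A,R,M}
R → hit
Q → miss, evict B, frames {A,R,M,Q}
M → hit
Q → hit
A → hit
N → miss, evict A, frames {R,M,Q,N}
V → miss, evict R, frames {M,Q,N,V}
R → miss, evict M, frames {Q,N,V,R}

{N, Q, R, V}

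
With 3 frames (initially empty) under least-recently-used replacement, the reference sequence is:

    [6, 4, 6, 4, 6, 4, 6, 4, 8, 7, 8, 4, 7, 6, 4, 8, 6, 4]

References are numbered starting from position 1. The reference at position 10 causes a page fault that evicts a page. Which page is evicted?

6

pos 1: 6 → fault, frames [6]
pos 2: 4 → fault, frames [6, 4]
pos 3: 6 → hit
pos 4: 4 → hit
pos 5: 6 → hit
pos 6: 4 → hit
pos 7: 6 → hit
pos 8: 4 → hit
pos 9: 8 → fault, frames [6, 4, 8]
pos 10: 7 → fault, evict 6, frames [4, 8, 7]
At position 10, page 6 is evicted.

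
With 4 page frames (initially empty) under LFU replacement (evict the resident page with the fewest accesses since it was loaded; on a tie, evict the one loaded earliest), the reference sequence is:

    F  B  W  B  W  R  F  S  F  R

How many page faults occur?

F → fault, frames (F)
B → fault, frames (F B)
W → fault, frames (F B W)
B → hit
W → hit
R → fault, frames (F B W R)
F → hit
S → fault, evict R, frames (F B W S)
F → hit
R → fault, evict S, frames (F B W R)
Page faults: 6.

6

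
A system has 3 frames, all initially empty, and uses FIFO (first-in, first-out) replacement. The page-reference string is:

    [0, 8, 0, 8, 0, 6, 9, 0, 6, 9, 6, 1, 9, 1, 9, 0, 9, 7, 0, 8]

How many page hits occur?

12

0: fault, frames {0}
8: fault, frames {0,8}
0: hit
8: hit
0: hit
6: fault, frames {0,8,6}
9: fault, evict 0, frames {8,6,9}
0: fault, evict 8, frames {6,9,0}
6: hit
9: hit
6: hit
1: fault, evict 6, frames {9,0,1}
9: hit
1: hit
9: hit
0: hit
9: hit
7: fault, evict 9, frames {0,1,7}
0: hit
8: fault, evict 0, frames {1,7,8}
Hits: 12.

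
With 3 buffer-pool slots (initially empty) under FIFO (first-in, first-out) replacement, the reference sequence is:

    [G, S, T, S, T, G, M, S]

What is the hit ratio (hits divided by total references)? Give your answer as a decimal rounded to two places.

G: fault, frames [G]
S: fault, frames [G, S]
T: fault, frames [G, S, T]
S: hit
T: hit
G: hit
M: fault, evict G, frames [S, T, M]
S: hit
Hits: 4 of 8 references → 4/8 = 0.5000.

0.50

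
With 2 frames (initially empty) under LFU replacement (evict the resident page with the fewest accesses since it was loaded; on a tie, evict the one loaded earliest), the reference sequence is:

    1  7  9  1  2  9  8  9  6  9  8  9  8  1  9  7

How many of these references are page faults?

1: miss, frames [1]
7: miss, frames [1, 7]
9: miss, evict 1, frames [7, 9]
1: miss, evict 7, frames [9, 1]
2: miss, evict 9, frames [1, 2]
9: miss, evict 1, frames [2, 9]
8: miss, evict 2, frames [9, 8]
9: hit
6: miss, evict 8, frames [9, 6]
9: hit
8: miss, evict 6, frames [9, 8]
9: hit
8: hit
1: miss, evict 8, frames [9, 1]
9: hit
7: miss, evict 1, frames [9, 7]
Page faults: 11.

11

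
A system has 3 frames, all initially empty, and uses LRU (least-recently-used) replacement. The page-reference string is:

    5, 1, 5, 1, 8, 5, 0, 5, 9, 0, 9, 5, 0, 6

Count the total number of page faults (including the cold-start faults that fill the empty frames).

6

5 -> fault, frames (5)
1 -> fault, frames (5 1)
5 -> hit
1 -> hit
8 -> fault, frames (5 1 8)
5 -> hit
0 -> fault, evict 1, frames (8 5 0)
5 -> hit
9 -> fault, evict 8, frames (0 5 9)
0 -> hit
9 -> hit
5 -> hit
0 -> hit
6 -> fault, evict 9, frames (5 0 6)
Page faults: 6.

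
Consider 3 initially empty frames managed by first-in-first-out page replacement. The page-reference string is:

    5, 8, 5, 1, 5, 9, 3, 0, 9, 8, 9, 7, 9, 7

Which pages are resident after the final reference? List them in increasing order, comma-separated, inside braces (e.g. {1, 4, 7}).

{7, 8, 9}

5 → miss, frames [5]
8 → miss, frames [5, 8]
5 → hit
1 → miss, frames [5, 8, 1]
5 → hit
9 → miss, evict 5, frames [8, 1, 9]
3 → miss, evict 8, frames [1, 9, 3]
0 → miss, evict 1, frames [9, 3, 0]
9 → hit
8 → miss, evict 9, frames [3, 0, 8]
9 → miss, evict 3, frames [0, 8, 9]
7 → miss, evict 0, frames [8, 9, 7]
9 → hit
7 → hit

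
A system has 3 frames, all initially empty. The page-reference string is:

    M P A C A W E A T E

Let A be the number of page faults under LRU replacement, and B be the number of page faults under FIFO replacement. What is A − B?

Under LRU: F F F F . F F . F . → 7 faults.
Under FIFO: F F F F . F F F F . → 8 faults.
A − B = 7 − 8 = -1.

-1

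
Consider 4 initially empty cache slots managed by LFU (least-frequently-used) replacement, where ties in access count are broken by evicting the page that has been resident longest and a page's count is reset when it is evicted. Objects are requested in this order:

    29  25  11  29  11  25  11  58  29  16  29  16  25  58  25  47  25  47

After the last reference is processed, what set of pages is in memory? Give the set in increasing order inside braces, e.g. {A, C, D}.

29 → fault, frames [29]
25 → fault, frames [29, 25]
11 → fault, frames [29, 25, 11]
29 → hit
11 → hit
25 → hit
11 → hit
58 → fault, frames [29, 25, 11, 58]
29 → hit
16 → fault, evict 58, frames [29, 25, 11, 16]
29 → hit
16 → hit
25 → hit
58 → fault, evict 16, frames [29, 25, 11, 58]
25 → hit
47 → fault, evict 58, frames [29, 25, 11, 47]
25 → hit
47 → hit

{11, 25, 29, 47}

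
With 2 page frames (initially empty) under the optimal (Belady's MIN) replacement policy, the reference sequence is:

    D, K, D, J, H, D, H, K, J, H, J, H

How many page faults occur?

6

D -> miss, frames {D}
K -> miss, frames {D,K}
D -> hit
J -> miss, evict K, frames {D,J}
H -> miss, evict J, frames {D,H}
D -> hit
H -> hit
K -> miss, evict D, frames {H,K}
J -> miss, evict K, frames {H,J}
H -> hit
J -> hit
H -> hit
Page faults: 6.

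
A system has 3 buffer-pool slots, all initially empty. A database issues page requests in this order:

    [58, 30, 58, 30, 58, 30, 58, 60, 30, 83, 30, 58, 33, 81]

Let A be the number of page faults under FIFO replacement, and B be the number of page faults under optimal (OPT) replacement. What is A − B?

Under FIFO: F F . . . . . F . F . F F F → 7 faults.
Under OPT: F F . . . . . F . F . . F F → 6 faults.
A − B = 7 − 6 = 1.

1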